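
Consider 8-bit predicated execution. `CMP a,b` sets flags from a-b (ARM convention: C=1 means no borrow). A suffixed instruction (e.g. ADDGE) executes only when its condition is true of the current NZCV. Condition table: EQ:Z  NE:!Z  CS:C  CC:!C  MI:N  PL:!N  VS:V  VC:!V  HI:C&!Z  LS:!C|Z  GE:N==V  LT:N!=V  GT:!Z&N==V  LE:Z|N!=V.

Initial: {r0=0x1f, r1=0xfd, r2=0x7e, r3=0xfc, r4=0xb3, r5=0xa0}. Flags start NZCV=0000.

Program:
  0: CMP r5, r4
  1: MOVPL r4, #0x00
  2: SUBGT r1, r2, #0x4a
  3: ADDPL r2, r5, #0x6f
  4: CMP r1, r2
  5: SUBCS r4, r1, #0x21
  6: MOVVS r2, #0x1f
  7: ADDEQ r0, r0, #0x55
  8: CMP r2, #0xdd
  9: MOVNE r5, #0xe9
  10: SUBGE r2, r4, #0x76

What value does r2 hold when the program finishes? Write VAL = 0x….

[0] flags=1000 → (cmp)
[1] flags=1000 PL?F → skip
[2] flags=1000 GT?F → skip
[3] flags=1000 PL?F → skip
[4] flags=0011 → (cmp)
[5] flags=0011 CS?T → r4=0xdc
[6] flags=0011 VS?T → r2=0x1f
[7] flags=0011 EQ?F → skip
[8] flags=0000 → (cmp)
[9] flags=0000 NE?T → r5=0xe9
[10] flags=0000 GE?T → r2=0x66

VAL = 0x66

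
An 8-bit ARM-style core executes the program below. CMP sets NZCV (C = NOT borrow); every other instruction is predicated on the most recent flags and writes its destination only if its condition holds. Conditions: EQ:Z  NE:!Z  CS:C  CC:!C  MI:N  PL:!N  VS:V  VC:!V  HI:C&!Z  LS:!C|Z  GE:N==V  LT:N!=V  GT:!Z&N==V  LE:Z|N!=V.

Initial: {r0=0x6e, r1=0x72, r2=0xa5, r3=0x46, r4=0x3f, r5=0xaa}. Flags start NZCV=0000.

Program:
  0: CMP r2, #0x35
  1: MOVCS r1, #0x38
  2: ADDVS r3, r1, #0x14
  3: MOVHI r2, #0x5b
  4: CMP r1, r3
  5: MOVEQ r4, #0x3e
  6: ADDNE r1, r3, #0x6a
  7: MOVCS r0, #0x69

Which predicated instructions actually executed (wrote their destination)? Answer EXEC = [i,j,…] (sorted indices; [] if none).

EXEC = [1,2,3,6]

0: ✓ CMP  NZCV=0011
1: ✓ MOVCS  r1←0x38
2: ✓ ADDVS  r3←0x4c
3: ✓ MOVHI  r2←0x5b
4: ✓ CMP  NZCV=1000
5: · MOVEQ
6: ✓ ADDNE  r1←0xb6
7: · MOVCS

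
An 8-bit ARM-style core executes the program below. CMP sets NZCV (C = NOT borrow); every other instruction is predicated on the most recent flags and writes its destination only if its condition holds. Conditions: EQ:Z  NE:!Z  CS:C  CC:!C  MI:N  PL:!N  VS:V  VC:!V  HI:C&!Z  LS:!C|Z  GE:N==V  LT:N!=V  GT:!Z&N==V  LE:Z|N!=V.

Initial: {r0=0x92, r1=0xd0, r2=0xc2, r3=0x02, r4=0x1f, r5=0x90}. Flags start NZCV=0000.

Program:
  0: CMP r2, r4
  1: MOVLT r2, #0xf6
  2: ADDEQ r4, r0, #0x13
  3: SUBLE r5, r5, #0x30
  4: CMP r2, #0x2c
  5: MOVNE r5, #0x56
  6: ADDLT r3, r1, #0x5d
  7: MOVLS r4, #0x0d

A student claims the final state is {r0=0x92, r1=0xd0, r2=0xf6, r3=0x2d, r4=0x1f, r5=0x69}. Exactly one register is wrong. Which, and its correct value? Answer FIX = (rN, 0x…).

FIX = (r5, 0x56)

0: ✓ CMP  NZCV=1010
1: ✓ MOVLT  r2←0xf6
2: · ADDEQ
3: ✓ SUBLE  r5←0x60
4: ✓ CMP  NZCV=1010
5: ✓ MOVNE  r5←0x56
6: ✓ ADDLT  r3←0x2d
7: · MOVLS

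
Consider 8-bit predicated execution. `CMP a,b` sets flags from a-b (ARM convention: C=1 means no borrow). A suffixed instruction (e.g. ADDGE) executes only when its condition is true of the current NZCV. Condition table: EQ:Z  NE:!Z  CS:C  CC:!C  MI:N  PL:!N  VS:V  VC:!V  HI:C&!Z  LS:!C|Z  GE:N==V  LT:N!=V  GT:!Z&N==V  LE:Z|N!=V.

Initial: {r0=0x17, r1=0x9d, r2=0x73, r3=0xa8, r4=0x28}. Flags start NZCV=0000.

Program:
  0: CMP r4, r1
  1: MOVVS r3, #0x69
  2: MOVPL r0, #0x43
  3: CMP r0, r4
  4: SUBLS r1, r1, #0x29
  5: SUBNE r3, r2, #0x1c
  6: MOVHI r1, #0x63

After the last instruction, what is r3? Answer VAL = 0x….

[0] flags=1001 → (cmp)
[1] flags=1001 VS?T → r3=0x69
[2] flags=1001 PL?F → skip
[3] flags=1000 → (cmp)
[4] flags=1000 LS?T → r1=0x74
[5] flags=1000 NE?T → r3=0x57
[6] flags=1000 HI?F → skip

VAL = 0x57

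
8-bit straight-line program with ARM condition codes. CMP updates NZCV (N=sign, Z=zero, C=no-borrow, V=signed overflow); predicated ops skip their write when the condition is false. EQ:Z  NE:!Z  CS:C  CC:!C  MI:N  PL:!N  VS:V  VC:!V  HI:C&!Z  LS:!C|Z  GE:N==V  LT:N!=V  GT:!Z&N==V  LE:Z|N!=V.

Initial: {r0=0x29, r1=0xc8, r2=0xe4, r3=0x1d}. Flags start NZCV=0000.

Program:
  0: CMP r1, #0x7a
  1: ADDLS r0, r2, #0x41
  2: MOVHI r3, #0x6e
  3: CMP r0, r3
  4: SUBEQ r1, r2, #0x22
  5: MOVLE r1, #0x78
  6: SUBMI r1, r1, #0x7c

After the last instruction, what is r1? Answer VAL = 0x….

[0] flags=0011 → (cmp)
[1] flags=0011 LS?F → skip
[2] flags=0011 HI?T → r3=0x6e
[3] flags=1000 → (cmp)
[4] flags=1000 EQ?F → skip
[5] flags=1000 LE?T → r1=0x78
[6] flags=1000 MI?T → r1=0xfc

VAL = 0xfc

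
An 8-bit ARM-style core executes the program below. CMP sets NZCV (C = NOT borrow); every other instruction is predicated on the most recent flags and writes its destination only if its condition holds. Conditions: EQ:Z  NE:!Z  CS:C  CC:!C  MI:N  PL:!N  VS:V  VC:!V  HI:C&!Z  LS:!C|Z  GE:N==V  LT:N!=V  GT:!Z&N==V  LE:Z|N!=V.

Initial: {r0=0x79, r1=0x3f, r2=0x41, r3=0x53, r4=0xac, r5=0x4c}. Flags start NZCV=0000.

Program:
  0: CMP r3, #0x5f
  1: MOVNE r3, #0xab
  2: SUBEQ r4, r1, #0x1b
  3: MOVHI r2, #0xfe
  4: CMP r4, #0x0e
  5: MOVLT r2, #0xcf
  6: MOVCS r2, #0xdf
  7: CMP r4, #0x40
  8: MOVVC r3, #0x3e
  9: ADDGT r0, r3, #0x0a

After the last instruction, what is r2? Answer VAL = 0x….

[0] flags=1000 → (cmp)
[1] flags=1000 NE?T → r3=0xab
[2] flags=1000 EQ?F → skip
[3] flags=1000 HI?F → skip
[4] flags=1010 → (cmp)
[5] flags=1010 LT?T → r2=0xcf
[6] flags=1010 CS?T → r2=0xdf
[7] flags=0011 → (cmp)
[8] flags=0011 VC?F → skip
[9] flags=0011 GT?F → skip

VAL = 0xdf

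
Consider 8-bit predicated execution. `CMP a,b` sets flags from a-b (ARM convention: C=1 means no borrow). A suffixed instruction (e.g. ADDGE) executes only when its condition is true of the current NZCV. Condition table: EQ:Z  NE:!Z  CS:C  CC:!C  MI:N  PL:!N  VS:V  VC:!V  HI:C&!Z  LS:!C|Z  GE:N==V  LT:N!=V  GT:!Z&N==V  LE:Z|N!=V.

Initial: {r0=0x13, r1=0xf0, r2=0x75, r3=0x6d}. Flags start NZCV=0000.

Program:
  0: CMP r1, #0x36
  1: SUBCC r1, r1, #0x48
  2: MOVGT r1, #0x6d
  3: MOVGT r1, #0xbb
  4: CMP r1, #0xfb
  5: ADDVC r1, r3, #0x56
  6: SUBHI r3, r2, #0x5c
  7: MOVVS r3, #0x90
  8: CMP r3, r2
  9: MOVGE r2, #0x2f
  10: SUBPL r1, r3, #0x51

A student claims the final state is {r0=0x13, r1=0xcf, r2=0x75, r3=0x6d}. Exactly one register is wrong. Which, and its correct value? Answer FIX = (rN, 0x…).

[0] flags=1010 → (cmp)
[1] flags=1010 CC?F → skip
[2] flags=1010 GT?F → skip
[3] flags=1010 GT?F → skip
[4] flags=1000 → (cmp)
[5] flags=1000 VC?T → r1=0xc3
[6] flags=1000 HI?F → skip
[7] flags=1000 VS?F → skip
[8] flags=1000 → (cmp)
[9] flags=1000 GE?F → skip
[10] flags=1000 PL?F → skip

FIX = (r1, 0xc3)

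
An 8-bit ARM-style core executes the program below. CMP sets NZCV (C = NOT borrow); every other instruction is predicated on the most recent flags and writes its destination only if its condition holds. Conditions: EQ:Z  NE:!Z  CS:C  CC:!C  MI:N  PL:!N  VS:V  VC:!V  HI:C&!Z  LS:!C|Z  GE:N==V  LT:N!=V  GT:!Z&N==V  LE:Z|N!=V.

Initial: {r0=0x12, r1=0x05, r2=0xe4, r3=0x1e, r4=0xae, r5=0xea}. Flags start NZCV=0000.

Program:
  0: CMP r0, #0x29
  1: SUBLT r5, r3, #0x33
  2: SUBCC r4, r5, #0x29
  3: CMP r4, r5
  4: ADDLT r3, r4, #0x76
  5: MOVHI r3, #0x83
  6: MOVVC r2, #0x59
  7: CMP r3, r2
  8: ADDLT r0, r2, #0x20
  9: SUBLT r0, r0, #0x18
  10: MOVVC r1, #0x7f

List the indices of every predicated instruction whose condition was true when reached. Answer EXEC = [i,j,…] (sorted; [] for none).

[0] flags=1000 → (cmp)
[1] flags=1000 LT?T → r5=0xeb
[2] flags=1000 CC?T → r4=0xc2
[3] flags=1000 → (cmp)
[4] flags=1000 LT?T → r3=0x38
[5] flags=1000 HI?F → skip
[6] flags=1000 VC?T → r2=0x59
[7] flags=1000 → (cmp)
[8] flags=1000 LT?T → r0=0x79
[9] flags=1000 LT?T → r0=0x61
[10] flags=1000 VC?T → r1=0x7f

EXEC = [1,2,4,6,8,9,10]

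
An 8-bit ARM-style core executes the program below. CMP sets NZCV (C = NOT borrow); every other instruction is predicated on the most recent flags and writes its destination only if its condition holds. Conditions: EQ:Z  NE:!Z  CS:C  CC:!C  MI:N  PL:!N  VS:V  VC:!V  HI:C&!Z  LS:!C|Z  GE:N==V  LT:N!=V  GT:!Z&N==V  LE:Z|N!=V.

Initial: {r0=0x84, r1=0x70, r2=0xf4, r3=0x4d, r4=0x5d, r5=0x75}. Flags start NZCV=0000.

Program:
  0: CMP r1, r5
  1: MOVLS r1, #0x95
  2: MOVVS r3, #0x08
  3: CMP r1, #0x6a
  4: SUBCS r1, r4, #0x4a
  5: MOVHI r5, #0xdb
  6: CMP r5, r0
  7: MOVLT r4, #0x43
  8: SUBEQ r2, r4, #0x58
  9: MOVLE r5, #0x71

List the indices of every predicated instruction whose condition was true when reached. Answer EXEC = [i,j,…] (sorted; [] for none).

0: ✓ CMP  NZCV=1000
1: ✓ MOVLS  r1←0x95
2: · MOVVS
3: ✓ CMP  NZCV=0011
4: ✓ SUBCS  r1←0x13
5: ✓ MOVHI  r5←0xdb
6: ✓ CMP  NZCV=0010
7: · MOVLT
8: · SUBEQ
9: · MOVLE

EXEC = [1,4,5]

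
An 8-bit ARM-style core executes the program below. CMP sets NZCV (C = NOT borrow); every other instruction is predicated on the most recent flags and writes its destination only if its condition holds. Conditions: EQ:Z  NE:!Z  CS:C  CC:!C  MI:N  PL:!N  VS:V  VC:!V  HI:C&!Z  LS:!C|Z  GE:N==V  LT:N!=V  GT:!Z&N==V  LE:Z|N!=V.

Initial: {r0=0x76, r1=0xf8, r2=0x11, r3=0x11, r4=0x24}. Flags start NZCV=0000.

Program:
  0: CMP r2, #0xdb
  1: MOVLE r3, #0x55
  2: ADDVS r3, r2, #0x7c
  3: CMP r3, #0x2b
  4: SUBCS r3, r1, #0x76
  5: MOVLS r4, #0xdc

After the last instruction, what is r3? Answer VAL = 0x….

0: ✓ CMP  NZCV=0000
1: · MOVLE
2: · ADDVS
3: ✓ CMP  NZCV=1000
4: · SUBCS
5: ✓ MOVLS  r4←0xdc

VAL = 0x11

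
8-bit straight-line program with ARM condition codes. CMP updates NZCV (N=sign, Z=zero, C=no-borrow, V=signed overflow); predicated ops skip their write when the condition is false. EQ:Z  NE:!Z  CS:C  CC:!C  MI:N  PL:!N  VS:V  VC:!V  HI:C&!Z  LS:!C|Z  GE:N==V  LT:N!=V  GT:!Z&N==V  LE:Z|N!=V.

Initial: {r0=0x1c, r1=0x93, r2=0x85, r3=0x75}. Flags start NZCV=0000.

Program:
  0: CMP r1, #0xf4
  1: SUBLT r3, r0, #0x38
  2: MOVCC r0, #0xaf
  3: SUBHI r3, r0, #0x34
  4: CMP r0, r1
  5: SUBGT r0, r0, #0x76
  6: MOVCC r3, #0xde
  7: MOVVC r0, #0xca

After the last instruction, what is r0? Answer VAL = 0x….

[0] flags=1000 → (cmp)
[1] flags=1000 LT?T → r3=0xe4
[2] flags=1000 CC?T → r0=0xaf
[3] flags=1000 HI?F → skip
[4] flags=0010 → (cmp)
[5] flags=0010 GT?T → r0=0x39
[6] flags=0010 CC?F → skip
[7] flags=0010 VC?T → r0=0xca

VAL = 0xca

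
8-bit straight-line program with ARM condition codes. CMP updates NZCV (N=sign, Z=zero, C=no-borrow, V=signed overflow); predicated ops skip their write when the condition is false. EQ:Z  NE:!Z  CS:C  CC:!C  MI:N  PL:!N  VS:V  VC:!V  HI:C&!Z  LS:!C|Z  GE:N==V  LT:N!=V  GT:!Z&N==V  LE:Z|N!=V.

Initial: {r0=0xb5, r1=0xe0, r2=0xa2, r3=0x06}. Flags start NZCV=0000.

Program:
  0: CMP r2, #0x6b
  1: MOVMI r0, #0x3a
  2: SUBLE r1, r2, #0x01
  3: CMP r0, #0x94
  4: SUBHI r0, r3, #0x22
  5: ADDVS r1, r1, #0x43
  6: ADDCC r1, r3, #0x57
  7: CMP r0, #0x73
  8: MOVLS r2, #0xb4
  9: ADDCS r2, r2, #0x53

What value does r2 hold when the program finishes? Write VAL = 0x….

[0] flags=0011 → (cmp)
[1] flags=0011 MI?F → skip
[2] flags=0011 LE?T → r1=0xa1
[3] flags=0010 → (cmp)
[4] flags=0010 HI?T → r0=0xe4
[5] flags=0010 VS?F → skip
[6] flags=0010 CC?F → skip
[7] flags=0011 → (cmp)
[8] flags=0011 LS?F → skip
[9] flags=0011 CS?T → r2=0xf5

VAL = 0xf5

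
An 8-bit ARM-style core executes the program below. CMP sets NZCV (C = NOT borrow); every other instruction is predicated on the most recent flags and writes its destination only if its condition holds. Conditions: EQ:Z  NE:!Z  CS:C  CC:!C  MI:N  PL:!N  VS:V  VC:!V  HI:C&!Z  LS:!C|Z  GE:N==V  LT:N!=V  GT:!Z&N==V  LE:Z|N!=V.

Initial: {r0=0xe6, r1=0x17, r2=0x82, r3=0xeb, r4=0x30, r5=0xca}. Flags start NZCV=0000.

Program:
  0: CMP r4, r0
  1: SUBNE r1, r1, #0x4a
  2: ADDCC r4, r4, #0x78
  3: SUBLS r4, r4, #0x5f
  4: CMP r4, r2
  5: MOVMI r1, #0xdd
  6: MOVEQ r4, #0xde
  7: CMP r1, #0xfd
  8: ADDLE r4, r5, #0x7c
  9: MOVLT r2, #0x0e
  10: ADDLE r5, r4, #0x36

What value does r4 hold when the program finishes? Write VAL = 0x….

0: ✓ CMP  NZCV=0000
1: ✓ SUBNE  r1←0xcd
2: ✓ ADDCC  r4←0xa8
3: ✓ SUBLS  r4←0x49
4: ✓ CMP  NZCV=1001
5: ✓ MOVMI  r1←0xdd
6: · MOVEQ
7: ✓ CMP  NZCV=1000
8: ✓ ADDLE  r4←0x46
9: ✓ MOVLT  r2←0x0e
10: ✓ ADDLE  r5←0x7c

VAL = 0x46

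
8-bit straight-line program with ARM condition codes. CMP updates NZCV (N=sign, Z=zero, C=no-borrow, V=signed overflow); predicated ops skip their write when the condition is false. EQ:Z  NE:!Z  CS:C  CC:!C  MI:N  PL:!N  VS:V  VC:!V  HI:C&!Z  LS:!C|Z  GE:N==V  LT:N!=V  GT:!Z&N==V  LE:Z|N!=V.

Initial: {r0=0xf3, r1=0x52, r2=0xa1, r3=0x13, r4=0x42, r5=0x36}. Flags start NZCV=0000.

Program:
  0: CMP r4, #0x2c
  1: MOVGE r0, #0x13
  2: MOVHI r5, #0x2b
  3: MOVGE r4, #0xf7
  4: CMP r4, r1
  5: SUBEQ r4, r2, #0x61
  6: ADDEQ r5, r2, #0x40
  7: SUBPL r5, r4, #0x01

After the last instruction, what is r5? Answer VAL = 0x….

VAL = 0x2b

[0] flags=0010 → (cmp)
[1] flags=0010 GE?T → r0=0x13
[2] flags=0010 HI?T → r5=0x2b
[3] flags=0010 GE?T → r4=0xf7
[4] flags=1010 → (cmp)
[5] flags=1010 EQ?F → skip
[6] flags=1010 EQ?F → skip
[7] flags=1010 PL?F → skip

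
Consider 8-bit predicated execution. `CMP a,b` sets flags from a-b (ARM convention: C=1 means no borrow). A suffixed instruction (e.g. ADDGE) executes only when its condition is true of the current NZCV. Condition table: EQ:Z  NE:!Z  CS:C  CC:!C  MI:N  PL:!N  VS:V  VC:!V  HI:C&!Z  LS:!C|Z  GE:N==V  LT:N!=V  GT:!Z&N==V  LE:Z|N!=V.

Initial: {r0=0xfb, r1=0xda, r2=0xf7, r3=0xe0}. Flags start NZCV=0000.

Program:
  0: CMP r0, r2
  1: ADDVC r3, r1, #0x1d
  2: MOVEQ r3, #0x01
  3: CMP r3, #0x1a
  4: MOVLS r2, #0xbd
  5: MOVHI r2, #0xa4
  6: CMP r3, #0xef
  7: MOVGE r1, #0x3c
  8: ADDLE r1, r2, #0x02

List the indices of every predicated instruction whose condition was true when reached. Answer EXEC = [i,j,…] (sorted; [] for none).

EXEC = [1,5,7]

0: ✓ CMP  NZCV=0010
1: ✓ ADDVC  r3←0xf7
2: · MOVEQ
3: ✓ CMP  NZCV=1010
4: · MOVLS
5: ✓ MOVHI  r2←0xa4
6: ✓ CMP  NZCV=0010
7: ✓ MOVGE  r1←0x3c
8: · ADDLE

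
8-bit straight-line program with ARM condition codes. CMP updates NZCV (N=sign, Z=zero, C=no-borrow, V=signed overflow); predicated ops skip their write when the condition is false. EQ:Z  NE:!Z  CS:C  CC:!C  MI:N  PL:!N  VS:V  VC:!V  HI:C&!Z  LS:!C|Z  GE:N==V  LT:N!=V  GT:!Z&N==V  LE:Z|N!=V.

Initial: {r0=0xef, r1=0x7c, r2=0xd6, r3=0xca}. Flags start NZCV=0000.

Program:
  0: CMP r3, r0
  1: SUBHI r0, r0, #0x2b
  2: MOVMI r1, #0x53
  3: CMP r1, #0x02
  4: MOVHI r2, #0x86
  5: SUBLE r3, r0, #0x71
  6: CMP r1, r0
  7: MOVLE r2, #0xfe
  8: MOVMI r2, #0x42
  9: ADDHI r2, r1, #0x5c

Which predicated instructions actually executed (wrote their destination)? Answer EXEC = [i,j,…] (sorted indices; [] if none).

EXEC = [2,4]

0: ✓ CMP  NZCV=1000
1: · SUBHI
2: ✓ MOVMI  r1←0x53
3: ✓ CMP  NZCV=0010
4: ✓ MOVHI  r2←0x86
5: · SUBLE
6: ✓ CMP  NZCV=0000
7: · MOVLE
8: · MOVMI
9: · ADDHI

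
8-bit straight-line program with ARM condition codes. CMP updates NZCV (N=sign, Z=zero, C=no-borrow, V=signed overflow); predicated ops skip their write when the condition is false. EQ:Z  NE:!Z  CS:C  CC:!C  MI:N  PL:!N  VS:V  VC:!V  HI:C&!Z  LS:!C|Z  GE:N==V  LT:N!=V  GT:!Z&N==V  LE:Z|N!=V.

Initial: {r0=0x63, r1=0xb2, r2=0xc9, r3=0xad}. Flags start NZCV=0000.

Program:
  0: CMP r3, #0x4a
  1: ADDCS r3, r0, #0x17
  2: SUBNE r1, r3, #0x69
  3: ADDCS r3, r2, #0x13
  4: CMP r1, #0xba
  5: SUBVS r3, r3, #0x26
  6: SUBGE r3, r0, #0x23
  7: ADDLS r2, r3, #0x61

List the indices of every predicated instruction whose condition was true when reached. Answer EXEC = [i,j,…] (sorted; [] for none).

EXEC = [1,2,3,6,7]

0: ✓ CMP  NZCV=0011
1: ✓ ADDCS  r3←0x7a
2: ✓ SUBNE  r1←0x11
3: ✓ ADDCS  r3←0xdc
4: ✓ CMP  NZCV=0000
5: · SUBVS
6: ✓ SUBGE  r3←0x40
7: ✓ ADDLS  r2←0xa1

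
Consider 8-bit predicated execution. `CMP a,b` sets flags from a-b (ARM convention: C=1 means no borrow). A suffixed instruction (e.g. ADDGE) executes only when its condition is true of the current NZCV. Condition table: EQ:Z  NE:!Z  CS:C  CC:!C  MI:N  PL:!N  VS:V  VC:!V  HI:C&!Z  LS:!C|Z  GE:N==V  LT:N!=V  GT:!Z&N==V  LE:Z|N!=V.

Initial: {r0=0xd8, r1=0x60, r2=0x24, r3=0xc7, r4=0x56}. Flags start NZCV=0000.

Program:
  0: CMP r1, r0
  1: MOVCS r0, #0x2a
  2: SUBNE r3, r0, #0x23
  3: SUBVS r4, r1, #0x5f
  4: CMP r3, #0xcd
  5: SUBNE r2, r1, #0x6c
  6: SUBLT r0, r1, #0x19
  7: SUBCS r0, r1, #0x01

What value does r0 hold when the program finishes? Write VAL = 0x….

VAL = 0x47

[0] flags=1001 → (cmp)
[1] flags=1001 CS?F → skip
[2] flags=1001 NE?T → r3=0xb5
[3] flags=1001 VS?T → r4=0x01
[4] flags=1000 → (cmp)
[5] flags=1000 NE?T → r2=0xf4
[6] flags=1000 LT?T → r0=0x47
[7] flags=1000 CS?F → skip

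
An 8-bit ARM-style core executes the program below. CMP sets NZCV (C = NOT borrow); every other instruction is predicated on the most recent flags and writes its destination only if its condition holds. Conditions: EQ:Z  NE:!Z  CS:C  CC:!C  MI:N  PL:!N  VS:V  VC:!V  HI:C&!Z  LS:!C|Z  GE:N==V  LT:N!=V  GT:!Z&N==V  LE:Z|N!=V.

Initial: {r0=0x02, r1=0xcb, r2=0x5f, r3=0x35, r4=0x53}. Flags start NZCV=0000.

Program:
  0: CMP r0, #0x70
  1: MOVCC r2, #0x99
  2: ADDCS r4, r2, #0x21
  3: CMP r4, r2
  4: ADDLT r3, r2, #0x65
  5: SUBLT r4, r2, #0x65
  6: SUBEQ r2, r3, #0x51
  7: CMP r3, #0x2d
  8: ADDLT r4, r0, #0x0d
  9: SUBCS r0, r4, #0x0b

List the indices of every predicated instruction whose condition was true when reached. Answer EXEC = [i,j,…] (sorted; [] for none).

0: ✓ CMP  NZCV=1000
1: ✓ MOVCC  r2←0x99
2: · ADDCS
3: ✓ CMP  NZCV=1001
4: · ADDLT
5: · SUBLT
6: · SUBEQ
7: ✓ CMP  NZCV=0010
8: · ADDLT
9: ✓ SUBCS  r0←0x48

EXEC = [1,9]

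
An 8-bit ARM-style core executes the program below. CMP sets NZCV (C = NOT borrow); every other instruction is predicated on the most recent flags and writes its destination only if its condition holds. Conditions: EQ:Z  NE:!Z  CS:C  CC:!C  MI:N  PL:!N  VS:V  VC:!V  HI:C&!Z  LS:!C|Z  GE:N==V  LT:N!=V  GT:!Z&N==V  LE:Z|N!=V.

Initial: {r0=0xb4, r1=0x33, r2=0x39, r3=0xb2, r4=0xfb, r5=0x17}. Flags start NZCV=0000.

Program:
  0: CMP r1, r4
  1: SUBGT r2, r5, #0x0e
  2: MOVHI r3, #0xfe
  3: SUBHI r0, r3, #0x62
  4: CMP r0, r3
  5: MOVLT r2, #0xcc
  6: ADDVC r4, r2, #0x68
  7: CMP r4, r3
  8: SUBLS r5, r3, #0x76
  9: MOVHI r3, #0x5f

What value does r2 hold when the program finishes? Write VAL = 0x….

VAL = 0x09

[0] flags=0000 → (cmp)
[1] flags=0000 GT?T → r2=0x09
[2] flags=0000 HI?F → skip
[3] flags=0000 HI?F → skip
[4] flags=0010 → (cmp)
[5] flags=0010 LT?F → skip
[6] flags=0010 VC?T → r4=0x71
[7] flags=1001 → (cmp)
[8] flags=1001 LS?T → r5=0x3c
[9] flags=1001 HI?F → skip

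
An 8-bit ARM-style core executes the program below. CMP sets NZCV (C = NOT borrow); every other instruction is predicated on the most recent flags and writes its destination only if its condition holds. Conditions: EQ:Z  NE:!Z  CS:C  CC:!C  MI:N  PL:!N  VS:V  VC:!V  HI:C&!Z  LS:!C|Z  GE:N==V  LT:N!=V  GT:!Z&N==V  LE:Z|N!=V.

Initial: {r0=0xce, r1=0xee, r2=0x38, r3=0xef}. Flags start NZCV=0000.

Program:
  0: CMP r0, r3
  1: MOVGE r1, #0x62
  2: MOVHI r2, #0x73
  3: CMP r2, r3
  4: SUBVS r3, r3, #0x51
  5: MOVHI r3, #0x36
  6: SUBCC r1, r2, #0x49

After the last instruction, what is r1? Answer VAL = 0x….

0: ✓ CMP  NZCV=1000
1: · MOVGE
2: · MOVHI
3: ✓ CMP  NZCV=0000
4: · SUBVS
5: · MOVHI
6: ✓ SUBCC  r1←0xef

VAL = 0xef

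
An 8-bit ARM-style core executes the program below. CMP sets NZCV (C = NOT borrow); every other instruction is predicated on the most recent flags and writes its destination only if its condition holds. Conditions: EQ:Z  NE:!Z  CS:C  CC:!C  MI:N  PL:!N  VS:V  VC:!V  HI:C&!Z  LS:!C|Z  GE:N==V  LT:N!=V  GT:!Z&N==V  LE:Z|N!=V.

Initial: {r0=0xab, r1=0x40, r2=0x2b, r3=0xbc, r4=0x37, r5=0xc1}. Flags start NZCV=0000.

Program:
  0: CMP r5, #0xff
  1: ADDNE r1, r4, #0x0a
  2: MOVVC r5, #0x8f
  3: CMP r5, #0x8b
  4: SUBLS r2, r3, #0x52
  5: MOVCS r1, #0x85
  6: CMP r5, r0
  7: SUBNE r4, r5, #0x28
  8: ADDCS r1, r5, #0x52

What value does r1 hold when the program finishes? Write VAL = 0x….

VAL = 0x85

0: ✓ CMP  NZCV=1000
1: ✓ ADDNE  r1←0x41
2: ✓ MOVVC  r5←0x8f
3: ✓ CMP  NZCV=0010
4: · SUBLS
5: ✓ MOVCS  r1←0x85
6: ✓ CMP  NZCV=1000
7: ✓ SUBNE  r4←0x67
8: · ADDCS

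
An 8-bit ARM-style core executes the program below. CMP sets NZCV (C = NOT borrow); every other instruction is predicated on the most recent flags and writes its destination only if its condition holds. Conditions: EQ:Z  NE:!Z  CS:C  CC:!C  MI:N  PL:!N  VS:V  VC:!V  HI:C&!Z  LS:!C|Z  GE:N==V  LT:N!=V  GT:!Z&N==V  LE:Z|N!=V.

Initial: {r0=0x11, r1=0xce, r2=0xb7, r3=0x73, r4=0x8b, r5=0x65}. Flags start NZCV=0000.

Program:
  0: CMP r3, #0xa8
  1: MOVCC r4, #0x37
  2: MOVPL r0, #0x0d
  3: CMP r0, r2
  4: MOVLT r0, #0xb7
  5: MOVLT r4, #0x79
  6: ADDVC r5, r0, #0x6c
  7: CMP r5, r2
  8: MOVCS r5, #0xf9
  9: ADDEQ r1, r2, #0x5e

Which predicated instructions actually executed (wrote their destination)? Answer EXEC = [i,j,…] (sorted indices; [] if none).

0: ✓ CMP  NZCV=1001
1: ✓ MOVCC  r4←0x37
2: · MOVPL
3: ✓ CMP  NZCV=0000
4: · MOVLT
5: · MOVLT
6: ✓ ADDVC  r5←0x7d
7: ✓ CMP  NZCV=1001
8: · MOVCS
9: · ADDEQ

EXEC = [1,6]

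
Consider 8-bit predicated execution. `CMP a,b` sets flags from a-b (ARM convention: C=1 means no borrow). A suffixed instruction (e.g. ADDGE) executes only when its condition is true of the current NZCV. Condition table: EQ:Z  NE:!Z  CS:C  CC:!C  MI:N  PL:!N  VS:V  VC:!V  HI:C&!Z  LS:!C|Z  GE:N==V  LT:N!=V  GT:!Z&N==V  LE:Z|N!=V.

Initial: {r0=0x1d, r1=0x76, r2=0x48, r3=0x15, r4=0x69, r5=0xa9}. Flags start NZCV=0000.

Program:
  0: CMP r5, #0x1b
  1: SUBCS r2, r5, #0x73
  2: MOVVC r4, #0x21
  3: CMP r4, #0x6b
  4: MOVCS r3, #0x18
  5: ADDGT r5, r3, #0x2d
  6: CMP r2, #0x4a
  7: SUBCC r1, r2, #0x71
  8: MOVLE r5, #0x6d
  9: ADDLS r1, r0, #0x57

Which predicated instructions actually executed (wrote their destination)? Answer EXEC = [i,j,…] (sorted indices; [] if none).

EXEC = [1,2,7,8,9]

0: ✓ CMP  NZCV=1010
1: ✓ SUBCS  r2←0x36
2: ✓ MOVVC  r4←0x21
3: ✓ CMP  NZCV=1000
4: · MOVCS
5: · ADDGT
6: ✓ CMP  NZCV=1000
7: ✓ SUBCC  r1←0xc5
8: ✓ MOVLE  r5←0x6d
9: ✓ ADDLS  r1←0x74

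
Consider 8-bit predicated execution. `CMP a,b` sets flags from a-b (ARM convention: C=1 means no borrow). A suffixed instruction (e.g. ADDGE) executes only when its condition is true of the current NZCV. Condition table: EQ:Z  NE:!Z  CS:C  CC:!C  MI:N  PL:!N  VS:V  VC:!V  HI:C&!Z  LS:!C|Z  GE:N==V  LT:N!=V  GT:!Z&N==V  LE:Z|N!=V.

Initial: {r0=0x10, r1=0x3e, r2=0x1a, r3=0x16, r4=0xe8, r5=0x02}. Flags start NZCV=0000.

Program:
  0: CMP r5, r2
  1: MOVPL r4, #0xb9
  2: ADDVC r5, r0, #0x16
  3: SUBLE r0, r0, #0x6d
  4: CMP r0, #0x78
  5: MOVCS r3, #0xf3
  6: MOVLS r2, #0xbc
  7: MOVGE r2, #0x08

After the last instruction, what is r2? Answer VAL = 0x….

0: ✓ CMP  NZCV=1000
1: · MOVPL
2: ✓ ADDVC  r5←0x26
3: ✓ SUBLE  r0←0xa3
4: ✓ CMP  NZCV=0011
5: ✓ MOVCS  r3←0xf3
6: · MOVLS
7: · MOVGE

VAL = 0x1a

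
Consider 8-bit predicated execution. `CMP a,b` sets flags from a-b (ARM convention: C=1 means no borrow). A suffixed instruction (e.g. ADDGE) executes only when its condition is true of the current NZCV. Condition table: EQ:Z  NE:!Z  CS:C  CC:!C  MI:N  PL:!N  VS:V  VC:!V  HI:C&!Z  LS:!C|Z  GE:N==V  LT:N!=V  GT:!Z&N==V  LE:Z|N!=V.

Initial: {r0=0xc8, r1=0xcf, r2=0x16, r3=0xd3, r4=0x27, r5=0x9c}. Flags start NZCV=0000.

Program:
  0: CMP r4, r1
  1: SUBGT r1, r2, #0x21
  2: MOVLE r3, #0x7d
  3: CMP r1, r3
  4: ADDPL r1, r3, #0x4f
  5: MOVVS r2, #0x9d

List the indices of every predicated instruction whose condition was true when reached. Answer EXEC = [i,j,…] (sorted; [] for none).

EXEC = [1,4]

0: ✓ CMP  NZCV=0000
1: ✓ SUBGT  r1←0xf5
2: · MOVLE
3: ✓ CMP  NZCV=0010
4: ✓ ADDPL  r1←0x22
5: · MOVVS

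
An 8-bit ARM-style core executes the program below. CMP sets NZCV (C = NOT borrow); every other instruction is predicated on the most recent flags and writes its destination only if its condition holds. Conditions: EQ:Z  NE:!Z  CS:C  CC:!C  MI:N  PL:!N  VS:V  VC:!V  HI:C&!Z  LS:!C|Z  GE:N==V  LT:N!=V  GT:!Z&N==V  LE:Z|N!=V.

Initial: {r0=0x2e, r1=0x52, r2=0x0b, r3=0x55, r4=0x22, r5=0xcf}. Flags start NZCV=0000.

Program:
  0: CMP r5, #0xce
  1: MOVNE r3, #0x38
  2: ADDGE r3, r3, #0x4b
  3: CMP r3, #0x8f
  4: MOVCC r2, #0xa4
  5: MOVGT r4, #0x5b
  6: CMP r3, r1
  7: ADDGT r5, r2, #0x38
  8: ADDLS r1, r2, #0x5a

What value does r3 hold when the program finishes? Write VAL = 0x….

0: ✓ CMP  NZCV=0010
1: ✓ MOVNE  r3←0x38
2: ✓ ADDGE  r3←0x83
3: ✓ CMP  NZCV=1000
4: ✓ MOVCC  r2←0xa4
5: · MOVGT
6: ✓ CMP  NZCV=0011
7: · ADDGT
8: · ADDLS

VAL = 0x83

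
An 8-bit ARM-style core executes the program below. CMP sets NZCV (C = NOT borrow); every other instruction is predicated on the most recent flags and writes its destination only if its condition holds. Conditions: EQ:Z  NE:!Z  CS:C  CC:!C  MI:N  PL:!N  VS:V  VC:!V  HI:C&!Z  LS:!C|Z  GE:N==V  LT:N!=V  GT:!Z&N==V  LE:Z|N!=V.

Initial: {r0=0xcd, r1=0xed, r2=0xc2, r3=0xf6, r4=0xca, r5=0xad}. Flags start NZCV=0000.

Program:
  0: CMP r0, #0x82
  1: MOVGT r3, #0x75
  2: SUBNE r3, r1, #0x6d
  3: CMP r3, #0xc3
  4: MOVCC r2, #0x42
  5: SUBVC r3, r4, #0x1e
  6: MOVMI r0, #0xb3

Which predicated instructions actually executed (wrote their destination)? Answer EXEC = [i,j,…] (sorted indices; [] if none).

EXEC = [1,2,4,5,6]

0: ✓ CMP  NZCV=0010
1: ✓ MOVGT  r3←0x75
2: ✓ SUBNE  r3←0x80
3: ✓ CMP  NZCV=1000
4: ✓ MOVCC  r2←0x42
5: ✓ SUBVC  r3←0xac
6: ✓ MOVMI  r0←0xb3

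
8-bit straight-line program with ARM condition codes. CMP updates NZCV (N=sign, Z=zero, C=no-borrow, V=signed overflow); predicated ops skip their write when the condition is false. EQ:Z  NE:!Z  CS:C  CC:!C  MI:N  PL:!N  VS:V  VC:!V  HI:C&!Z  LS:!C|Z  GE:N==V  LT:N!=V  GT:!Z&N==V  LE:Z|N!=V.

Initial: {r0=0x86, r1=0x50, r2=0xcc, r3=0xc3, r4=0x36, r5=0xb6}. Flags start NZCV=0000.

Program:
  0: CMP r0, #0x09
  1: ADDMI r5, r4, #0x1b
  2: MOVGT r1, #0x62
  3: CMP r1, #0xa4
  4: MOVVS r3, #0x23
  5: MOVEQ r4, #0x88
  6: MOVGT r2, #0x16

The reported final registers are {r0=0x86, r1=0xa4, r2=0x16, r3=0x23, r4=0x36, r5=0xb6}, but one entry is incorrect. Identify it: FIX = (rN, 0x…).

0: ✓ CMP  NZCV=0011
1: · ADDMI
2: · MOVGT
3: ✓ CMP  NZCV=1001
4: ✓ MOVVS  r3←0x23
5: · MOVEQ
6: ✓ MOVGT  r2←0x16

FIX = (r1, 0x50)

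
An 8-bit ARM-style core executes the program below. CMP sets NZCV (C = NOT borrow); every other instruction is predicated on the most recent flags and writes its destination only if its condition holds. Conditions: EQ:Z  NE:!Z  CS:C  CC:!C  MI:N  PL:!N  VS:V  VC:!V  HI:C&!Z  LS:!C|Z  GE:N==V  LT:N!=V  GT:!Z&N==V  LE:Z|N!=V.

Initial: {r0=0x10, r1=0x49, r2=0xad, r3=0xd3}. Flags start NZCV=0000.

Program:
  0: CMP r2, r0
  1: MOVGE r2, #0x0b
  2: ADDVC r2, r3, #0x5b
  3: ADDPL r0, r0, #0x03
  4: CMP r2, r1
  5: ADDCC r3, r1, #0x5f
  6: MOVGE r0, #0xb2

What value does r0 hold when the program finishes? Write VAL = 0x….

VAL = 0x10

0: ✓ CMP  NZCV=1010
1: · MOVGE
2: ✓ ADDVC  r2←0x2e
3: · ADDPL
4: ✓ CMP  NZCV=1000
5: ✓ ADDCC  r3←0xa8
6: · MOVGE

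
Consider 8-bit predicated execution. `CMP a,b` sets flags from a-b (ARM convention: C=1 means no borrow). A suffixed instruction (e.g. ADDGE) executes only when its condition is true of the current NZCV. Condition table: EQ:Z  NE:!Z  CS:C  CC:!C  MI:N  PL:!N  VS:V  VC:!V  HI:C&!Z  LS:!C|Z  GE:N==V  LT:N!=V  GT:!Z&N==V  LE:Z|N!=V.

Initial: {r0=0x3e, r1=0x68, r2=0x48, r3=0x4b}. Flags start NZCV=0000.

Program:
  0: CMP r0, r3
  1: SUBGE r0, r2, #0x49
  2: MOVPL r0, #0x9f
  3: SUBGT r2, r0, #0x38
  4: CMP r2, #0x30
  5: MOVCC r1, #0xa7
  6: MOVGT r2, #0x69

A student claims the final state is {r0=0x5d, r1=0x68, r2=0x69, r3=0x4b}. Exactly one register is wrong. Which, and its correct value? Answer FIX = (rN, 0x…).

[0] flags=1000 → (cmp)
[1] flags=1000 GE?F → skip
[2] flags=1000 PL?F → skip
[3] flags=1000 GT?F → skip
[4] flags=0010 → (cmp)
[5] flags=0010 CC?F → skip
[6] flags=0010 GT?T → r2=0x69

FIX = (r0, 0x3e)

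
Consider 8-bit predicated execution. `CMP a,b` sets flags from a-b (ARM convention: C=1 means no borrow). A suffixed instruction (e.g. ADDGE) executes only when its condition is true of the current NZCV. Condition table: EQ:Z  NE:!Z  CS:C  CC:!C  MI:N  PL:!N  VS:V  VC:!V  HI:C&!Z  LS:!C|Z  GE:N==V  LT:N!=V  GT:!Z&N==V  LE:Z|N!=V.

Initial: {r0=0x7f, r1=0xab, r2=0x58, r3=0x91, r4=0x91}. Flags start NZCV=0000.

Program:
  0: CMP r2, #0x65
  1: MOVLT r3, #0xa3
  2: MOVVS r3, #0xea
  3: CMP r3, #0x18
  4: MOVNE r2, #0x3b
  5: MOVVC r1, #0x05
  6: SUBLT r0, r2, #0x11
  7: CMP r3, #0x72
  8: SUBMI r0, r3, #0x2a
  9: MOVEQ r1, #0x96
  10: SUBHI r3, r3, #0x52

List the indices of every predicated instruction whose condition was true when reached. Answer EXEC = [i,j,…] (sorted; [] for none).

EXEC = [1,4,5,6,10]

0: ✓ CMP  NZCV=1000
1: ✓ MOVLT  r3←0xa3
2: · MOVVS
3: ✓ CMP  NZCV=1010
4: ✓ MOVNE  r2←0x3b
5: ✓ MOVVC  r1←0x05
6: ✓ SUBLT  r0←0x2a
7: ✓ CMP  NZCV=0011
8: · SUBMI
9: · MOVEQ
10: ✓ SUBHI  r3←0x51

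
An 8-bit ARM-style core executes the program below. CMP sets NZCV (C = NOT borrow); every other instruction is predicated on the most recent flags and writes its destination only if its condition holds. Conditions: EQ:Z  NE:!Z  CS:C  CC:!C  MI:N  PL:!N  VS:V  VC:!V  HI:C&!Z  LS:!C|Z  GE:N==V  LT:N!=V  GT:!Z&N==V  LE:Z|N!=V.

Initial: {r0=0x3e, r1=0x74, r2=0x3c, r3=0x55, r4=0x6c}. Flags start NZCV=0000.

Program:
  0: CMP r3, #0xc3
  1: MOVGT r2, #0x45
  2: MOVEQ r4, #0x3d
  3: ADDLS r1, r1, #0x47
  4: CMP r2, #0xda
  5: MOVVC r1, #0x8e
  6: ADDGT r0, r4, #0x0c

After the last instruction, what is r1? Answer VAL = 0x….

VAL = 0x8e

0: ✓ CMP  NZCV=1001
1: ✓ MOVGT  r2←0x45
2: · MOVEQ
3: ✓ ADDLS  r1←0xbb
4: ✓ CMP  NZCV=0000
5: ✓ MOVVC  r1←0x8e
6: ✓ ADDGT  r0←0x78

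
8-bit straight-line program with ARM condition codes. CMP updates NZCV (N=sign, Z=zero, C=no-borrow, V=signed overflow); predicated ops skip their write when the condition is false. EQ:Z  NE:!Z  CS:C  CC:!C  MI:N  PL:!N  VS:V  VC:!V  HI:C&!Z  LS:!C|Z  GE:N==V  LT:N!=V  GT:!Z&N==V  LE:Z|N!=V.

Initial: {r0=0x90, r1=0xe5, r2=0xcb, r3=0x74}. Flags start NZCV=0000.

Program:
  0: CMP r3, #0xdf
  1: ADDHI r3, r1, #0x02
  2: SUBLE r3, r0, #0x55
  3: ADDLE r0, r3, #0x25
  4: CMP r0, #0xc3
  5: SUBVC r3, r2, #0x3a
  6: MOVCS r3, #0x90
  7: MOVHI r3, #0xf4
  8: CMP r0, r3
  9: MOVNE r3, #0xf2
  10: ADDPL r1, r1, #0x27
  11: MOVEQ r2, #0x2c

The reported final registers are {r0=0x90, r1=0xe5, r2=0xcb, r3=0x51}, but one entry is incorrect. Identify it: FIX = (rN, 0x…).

[0] flags=1001 → (cmp)
[1] flags=1001 HI?F → skip
[2] flags=1001 LE?F → skip
[3] flags=1001 LE?F → skip
[4] flags=1000 → (cmp)
[5] flags=1000 VC?T → r3=0x91
[6] flags=1000 CS?F → skip
[7] flags=1000 HI?F → skip
[8] flags=1000 → (cmp)
[9] flags=1000 NE?T → r3=0xf2
[10] flags=1000 PL?F → skip
[11] flags=1000 EQ?F → skip

FIX = (r3, 0xf2)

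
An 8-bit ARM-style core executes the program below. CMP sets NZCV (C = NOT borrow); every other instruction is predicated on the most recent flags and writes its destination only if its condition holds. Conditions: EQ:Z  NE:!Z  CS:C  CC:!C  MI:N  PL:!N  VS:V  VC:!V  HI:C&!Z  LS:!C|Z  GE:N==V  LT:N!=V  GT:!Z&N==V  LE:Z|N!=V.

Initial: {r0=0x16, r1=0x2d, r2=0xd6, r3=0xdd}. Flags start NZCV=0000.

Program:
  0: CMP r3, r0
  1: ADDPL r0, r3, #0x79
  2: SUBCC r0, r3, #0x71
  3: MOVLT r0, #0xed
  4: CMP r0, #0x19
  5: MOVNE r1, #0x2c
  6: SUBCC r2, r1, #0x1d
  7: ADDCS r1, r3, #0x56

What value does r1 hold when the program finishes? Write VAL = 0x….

VAL = 0x33

[0] flags=1010 → (cmp)
[1] flags=1010 PL?F → skip
[2] flags=1010 CC?F → skip
[3] flags=1010 LT?T → r0=0xed
[4] flags=1010 → (cmp)
[5] flags=1010 NE?T → r1=0x2c
[6] flags=1010 CC?F → skip
[7] flags=1010 CS?T → r1=0x33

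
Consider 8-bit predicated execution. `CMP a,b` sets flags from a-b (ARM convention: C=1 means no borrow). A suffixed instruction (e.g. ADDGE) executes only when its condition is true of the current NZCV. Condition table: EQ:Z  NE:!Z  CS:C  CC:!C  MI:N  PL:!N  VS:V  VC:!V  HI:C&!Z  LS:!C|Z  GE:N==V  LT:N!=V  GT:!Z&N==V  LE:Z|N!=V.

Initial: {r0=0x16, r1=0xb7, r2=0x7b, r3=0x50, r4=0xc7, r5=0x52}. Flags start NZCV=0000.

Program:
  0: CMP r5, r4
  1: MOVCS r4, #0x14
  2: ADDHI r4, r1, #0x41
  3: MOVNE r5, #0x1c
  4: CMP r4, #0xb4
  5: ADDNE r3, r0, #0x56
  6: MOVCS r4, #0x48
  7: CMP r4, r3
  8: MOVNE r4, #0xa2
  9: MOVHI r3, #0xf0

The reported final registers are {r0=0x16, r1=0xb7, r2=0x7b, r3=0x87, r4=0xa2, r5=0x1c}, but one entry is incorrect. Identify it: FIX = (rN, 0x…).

0: ✓ CMP  NZCV=1001
1: · MOVCS
2: · ADDHI
3: ✓ MOVNE  r5←0x1c
4: ✓ CMP  NZCV=0010
5: ✓ ADDNE  r3←0x6c
6: ✓ MOVCS  r4←0x48
7: ✓ CMP  NZCV=1000
8: ✓ MOVNE  r4←0xa2
9: · MOVHI

FIX = (r3, 0x6c)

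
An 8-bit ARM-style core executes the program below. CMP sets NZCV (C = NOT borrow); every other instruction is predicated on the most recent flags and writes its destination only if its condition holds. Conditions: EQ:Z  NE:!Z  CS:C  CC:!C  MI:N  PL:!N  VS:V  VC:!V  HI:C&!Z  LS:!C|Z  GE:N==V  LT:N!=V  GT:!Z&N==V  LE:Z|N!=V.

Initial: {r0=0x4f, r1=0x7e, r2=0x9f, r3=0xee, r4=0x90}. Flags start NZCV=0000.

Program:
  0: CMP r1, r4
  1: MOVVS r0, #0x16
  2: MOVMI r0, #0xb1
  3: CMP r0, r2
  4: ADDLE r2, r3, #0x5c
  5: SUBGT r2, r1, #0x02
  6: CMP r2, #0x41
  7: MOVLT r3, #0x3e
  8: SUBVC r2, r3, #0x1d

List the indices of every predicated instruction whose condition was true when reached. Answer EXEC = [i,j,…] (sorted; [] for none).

[0] flags=1001 → (cmp)
[1] flags=1001 VS?T → r0=0x16
[2] flags=1001 MI?T → r0=0xb1
[3] flags=0010 → (cmp)
[4] flags=0010 LE?F → skip
[5] flags=0010 GT?T → r2=0x7c
[6] flags=0010 → (cmp)
[7] flags=0010 LT?F → skip
[8] flags=0010 VC?T → r2=0xd1

EXEC = [1,2,5,8]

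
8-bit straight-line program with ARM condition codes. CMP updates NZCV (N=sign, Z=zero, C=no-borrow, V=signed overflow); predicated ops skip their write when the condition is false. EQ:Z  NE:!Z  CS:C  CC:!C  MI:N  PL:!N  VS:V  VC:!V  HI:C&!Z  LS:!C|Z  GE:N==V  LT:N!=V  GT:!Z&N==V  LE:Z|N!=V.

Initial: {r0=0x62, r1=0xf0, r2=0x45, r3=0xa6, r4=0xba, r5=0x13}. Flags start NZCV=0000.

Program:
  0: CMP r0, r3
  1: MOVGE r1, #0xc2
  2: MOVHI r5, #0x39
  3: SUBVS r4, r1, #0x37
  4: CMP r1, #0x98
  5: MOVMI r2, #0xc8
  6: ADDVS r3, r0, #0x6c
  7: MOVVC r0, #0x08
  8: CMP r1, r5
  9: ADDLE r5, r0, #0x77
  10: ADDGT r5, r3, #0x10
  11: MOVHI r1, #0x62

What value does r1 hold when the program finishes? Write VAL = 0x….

[0] flags=1001 → (cmp)
[1] flags=1001 GE?T → r1=0xc2
[2] flags=1001 HI?F → skip
[3] flags=1001 VS?T → r4=0x8b
[4] flags=0010 → (cmp)
[5] flags=0010 MI?F → skip
[6] flags=0010 VS?F → skip
[7] flags=0010 VC?T → r0=0x08
[8] flags=1010 → (cmp)
[9] flags=1010 LE?T → r5=0x7f
[10] flags=1010 GT?F → skip
[11] flags=1010 HI?T → r1=0x62

VAL = 0x62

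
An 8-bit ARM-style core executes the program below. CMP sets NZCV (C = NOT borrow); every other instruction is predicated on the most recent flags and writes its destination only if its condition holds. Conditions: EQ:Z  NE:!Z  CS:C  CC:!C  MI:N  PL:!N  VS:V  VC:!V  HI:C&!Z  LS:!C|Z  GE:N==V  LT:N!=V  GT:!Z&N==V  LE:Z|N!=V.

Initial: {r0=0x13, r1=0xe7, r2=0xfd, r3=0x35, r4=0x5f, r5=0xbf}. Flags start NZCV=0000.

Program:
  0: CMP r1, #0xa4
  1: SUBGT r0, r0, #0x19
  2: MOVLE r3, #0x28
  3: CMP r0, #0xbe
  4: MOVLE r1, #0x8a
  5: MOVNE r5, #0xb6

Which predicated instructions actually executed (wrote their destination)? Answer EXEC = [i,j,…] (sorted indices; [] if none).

EXEC = [1,5]

[0] flags=0010 → (cmp)
[1] flags=0010 GT?T → r0=0xfa
[2] flags=0010 LE?F → skip
[3] flags=0010 → (cmp)
[4] flags=0010 LE?F → skip
[5] flags=0010 NE?T → r5=0xb6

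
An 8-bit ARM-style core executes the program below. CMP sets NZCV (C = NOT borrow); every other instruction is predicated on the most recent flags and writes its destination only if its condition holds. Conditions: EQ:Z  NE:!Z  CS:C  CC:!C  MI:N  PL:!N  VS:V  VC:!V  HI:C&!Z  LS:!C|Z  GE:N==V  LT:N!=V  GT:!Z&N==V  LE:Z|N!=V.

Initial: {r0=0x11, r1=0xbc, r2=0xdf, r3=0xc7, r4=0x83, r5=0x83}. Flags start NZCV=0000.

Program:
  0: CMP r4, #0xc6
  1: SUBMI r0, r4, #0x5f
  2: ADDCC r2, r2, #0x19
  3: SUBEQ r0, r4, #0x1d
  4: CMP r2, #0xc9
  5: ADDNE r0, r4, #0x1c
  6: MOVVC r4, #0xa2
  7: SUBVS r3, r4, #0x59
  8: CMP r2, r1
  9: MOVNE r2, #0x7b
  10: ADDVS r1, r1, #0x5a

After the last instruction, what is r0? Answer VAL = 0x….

VAL = 0x9f

0: ✓ CMP  NZCV=1000
1: ✓ SUBMI  r0←0x24
2: ✓ ADDCC  r2←0xf8
3: · SUBEQ
4: ✓ CMP  NZCV=0010
5: ✓ ADDNE  r0←0x9f
6: ✓ MOVVC  r4←0xa2
7: · SUBVS
8: ✓ CMP  NZCV=0010
9: ✓ MOVNE  r2←0x7b
10: · ADDVS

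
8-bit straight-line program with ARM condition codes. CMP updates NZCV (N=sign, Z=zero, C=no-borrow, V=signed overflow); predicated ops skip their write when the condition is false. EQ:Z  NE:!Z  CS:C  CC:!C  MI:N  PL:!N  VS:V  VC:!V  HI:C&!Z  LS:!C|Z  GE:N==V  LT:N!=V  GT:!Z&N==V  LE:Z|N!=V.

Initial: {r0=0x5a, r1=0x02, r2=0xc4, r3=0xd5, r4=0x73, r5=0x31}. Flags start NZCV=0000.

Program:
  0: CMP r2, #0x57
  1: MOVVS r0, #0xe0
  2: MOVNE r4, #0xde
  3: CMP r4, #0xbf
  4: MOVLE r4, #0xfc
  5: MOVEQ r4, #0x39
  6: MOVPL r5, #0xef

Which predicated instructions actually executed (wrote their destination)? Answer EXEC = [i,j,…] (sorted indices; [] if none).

0: ✓ CMP  NZCV=0011
1: ✓ MOVVS  r0←0xe0
2: ✓ MOVNE  r4←0xde
3: ✓ CMP  NZCV=0010
4: · MOVLE
5: · MOVEQ
6: ✓ MOVPL  r5←0xef

EXEC = [1,2,6]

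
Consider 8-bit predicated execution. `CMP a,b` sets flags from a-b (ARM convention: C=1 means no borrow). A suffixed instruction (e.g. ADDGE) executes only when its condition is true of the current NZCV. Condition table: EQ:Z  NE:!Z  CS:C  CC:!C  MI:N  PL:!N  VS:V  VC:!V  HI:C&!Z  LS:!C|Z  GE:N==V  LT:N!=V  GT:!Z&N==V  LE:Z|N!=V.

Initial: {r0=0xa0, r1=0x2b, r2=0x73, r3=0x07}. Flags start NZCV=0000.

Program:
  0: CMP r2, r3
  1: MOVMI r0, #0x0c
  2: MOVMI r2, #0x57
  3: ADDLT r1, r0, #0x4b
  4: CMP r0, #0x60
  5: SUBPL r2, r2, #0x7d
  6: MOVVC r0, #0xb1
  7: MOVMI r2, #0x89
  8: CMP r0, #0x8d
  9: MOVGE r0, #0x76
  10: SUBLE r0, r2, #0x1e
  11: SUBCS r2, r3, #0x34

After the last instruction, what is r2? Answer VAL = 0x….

[0] flags=0010 → (cmp)
[1] flags=0010 MI?F → skip
[2] flags=0010 MI?F → skip
[3] flags=0010 LT?F → skip
[4] flags=0011 → (cmp)
[5] flags=0011 PL?T → r2=0xf6
[6] flags=0011 VC?F → skip
[7] flags=0011 MI?F → skip
[8] flags=0010 → (cmp)
[9] flags=0010 GE?T → r0=0x76
[10] flags=0010 LE?F → skip
[11] flags=0010 CS?T → r2=0xd3

VAL = 0xd3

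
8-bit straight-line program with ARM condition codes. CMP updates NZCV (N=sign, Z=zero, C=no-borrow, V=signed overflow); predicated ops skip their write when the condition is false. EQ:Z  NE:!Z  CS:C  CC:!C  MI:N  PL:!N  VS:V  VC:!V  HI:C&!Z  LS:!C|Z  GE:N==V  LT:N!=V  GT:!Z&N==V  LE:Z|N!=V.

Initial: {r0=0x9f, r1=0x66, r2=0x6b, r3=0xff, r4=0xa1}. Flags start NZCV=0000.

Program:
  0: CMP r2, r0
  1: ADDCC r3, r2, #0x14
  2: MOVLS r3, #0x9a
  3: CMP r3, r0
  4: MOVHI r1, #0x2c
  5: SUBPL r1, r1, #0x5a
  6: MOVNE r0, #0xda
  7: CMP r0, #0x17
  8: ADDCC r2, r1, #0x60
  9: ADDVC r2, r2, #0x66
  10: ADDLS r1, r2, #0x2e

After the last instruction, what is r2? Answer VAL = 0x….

VAL = 0xd1

0: ✓ CMP  NZCV=1001
1: ✓ ADDCC  r3←0x7f
2: ✓ MOVLS  r3←0x9a
3: ✓ CMP  NZCV=1000
4: · MOVHI
5: · SUBPL
6: ✓ MOVNE  r0←0xda
7: ✓ CMP  NZCV=1010
8: · ADDCC
9: ✓ ADDVC  r2←0xd1
10: · ADDLS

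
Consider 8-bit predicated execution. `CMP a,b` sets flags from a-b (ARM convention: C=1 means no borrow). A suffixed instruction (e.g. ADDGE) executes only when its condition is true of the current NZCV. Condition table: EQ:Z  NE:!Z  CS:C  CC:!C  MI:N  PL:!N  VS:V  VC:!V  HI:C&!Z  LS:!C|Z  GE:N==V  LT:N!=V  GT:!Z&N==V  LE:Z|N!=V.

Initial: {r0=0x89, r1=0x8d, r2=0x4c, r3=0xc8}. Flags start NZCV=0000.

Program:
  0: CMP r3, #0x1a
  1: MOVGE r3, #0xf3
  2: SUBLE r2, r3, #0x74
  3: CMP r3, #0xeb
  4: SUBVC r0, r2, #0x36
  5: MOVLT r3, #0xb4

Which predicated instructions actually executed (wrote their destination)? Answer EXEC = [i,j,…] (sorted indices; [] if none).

EXEC = [2,4,5]

0: ✓ CMP  NZCV=1010
1: · MOVGE
2: ✓ SUBLE  r2←0x54
3: ✓ CMP  NZCV=1000
4: ✓ SUBVC  r0←0x1e
5: ✓ MOVLT  r3←0xb4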